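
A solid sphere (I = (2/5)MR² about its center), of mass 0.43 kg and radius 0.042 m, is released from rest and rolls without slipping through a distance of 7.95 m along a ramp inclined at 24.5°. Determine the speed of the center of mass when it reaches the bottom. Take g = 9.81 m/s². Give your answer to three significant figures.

v ≈ 6.80 m/s

With I = (2/5)MR², the ratio k = I/(MR²) is 0.4.
The rolling condition ω = v/R makes the rotational term ½I(v/R)² = ½kMv², so KE_total = ½(1+k)Mv² = (7/10)Mv².
The vertical drop is h = L sinθ = 7.95 × sin24.5° = 3.297 m.
Setting Mgh = (7/10)Mv² gives v = √(2gh/(1+k)) = √(2·9.81·3.297/1.4) ≈ 6.80 m/s.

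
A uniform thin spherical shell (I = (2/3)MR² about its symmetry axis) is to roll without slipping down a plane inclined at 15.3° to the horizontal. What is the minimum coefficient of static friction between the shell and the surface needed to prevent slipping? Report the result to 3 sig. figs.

μ_min ≈ 0.109

With I = (2/3)MR², the ratio k = I/(MR²) is 2/3.
Translational: Mg sinθ − f = Ma. Rotational about the CM: fR = Iα = kMRa, so f = kMa.
These give a = g sinθ/(1+k) and the required friction f = kMg sinθ/(1+k).
With N = Mg cosθ, the no-slip condition f ≤ μN gives μ_min = f/N = k tanθ/(1+k).
μ_min = (2/3) × tan15.3° / 1.667 ≈ 0.109.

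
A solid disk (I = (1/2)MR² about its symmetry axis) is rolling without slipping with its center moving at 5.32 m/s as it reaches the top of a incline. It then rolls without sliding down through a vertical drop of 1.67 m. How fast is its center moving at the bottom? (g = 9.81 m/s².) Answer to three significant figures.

v ≈ 7.08 m/s

With I = (1/2)MR², the ratio k = I/(MR²) is 0.5.
Since it rolls without slipping, ω = v/R and KE = ½Mv² + ½Iω² = ½(1+k)Mv² = (3/4)Mv².
Conserving energy between top and bottom: (3/4)Mv² = (3/4)Mv₀² + Mgh, hence v² = v₀² + 2gh/(1+k).
v = √(5.32² + 2×9.81×1.67/1.5) = √50.15 ≈ 7.08 m/s.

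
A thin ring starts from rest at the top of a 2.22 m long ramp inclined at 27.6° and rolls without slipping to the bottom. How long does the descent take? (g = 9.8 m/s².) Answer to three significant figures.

The moment of inertia is MR², giving k ≡ I/(MR²) = 1.
Newton's second law down the slope: Mg sinθ − f = Ma. The torque equation fR = Iα (with α = a/R) gives f = kMa.
Hence a = g sinθ/(1+k) = 9.8×sin27.6°/2 = 2.27 m/s².
With constant a from rest, t = √(2L/a) = √(2·2.22/2.27) ≈ 1.40 s.

t ≈ 1.40 s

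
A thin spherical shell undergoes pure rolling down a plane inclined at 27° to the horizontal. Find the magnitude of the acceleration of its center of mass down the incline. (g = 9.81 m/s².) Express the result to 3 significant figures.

Here I = (2/3)MR², so the shape factor k = I/(MR²) = 2/3.
Translational: Mg sinθ − f = Ma. Rotational about the CM: fR = Iα = kMRa, so f = kMa.
Eliminating f: Mg sinθ = (1+k)Ma, so a = g sinθ/(1+k) = 9.81 × sin27° / 1.667 ≈ 2.67 m/s².

a ≈ 2.67 m/s²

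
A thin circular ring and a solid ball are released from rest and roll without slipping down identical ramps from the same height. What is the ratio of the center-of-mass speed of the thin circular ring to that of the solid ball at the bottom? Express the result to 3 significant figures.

Each satisfies Mgh = ½(1+k)Mv² with k = I/(MR²), so v ∝ 1/√(1+k).
For the thin circular ring k = 1; for the solid ball k = 0.4.
v₁/v₂ = √((1+k₂)/(1+k₁)) = √(1.4/2) ≈ 0.837.

v_ratio ≈ 0.837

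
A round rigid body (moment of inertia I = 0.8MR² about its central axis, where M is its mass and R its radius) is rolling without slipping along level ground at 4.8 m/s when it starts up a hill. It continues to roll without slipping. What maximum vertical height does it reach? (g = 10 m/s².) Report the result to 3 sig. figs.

With I = 0.8MR², the ratio k = I/(MR²) is 0.8.
Pure rolling means v = ωR; then KE = ½Mv² + ½I(v/R)² = ½(1+k)Mv² = (9/10)Mv².
All of this converts to potential energy at the highest point: (9/10)Mv₀² = Mgh.
Thus h = (1+k)v₀²/(2g) = 1.8 × 4.8² / (2 × 10) ≈ 2.07 m.

h ≈ 2.07 m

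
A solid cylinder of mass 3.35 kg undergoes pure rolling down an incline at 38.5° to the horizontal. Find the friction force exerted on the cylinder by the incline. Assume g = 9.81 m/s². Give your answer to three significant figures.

Here I = (1/2)MR², so the shape factor k = I/(MR²) = 0.5.
Newton's second law down the slope: Mg sinθ − f = Ma. The torque equation fR = Iα (with α = a/R) gives f = kMa.
Combining, a = g sinθ/(1+k) and f = kMa = kMg sinθ/(1+k).
f = 0.5 × 3.35 × 9.81 × sin38.5° / 1.5 ≈ 6.82 N.

f ≈ 6.82 N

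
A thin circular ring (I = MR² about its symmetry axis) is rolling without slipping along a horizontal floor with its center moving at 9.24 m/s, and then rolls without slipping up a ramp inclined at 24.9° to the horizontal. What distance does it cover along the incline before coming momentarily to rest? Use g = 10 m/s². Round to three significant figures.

d ≈ 20.3 m

The moment of inertia is MR², giving k ≡ I/(MR²) = 1.
Rolling without slipping gives ω = v/R, so the total kinetic energy is ½Mv² + ½Iω² = ½(1+k)Mv² = Mv².
Setting this equal to Mgh gives the vertical rise h = (1+k)v₀²/(2g) = 2×9.24²/(2×10) = 8.538 m.
The distance along the slope is d = h/sinθ = 8.538/sin24.9° ≈ 20.3 m.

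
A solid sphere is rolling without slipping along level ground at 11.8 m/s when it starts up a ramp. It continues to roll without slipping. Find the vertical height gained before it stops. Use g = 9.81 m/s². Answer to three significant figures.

The moment of inertia is (2/5)MR², giving k ≡ I/(MR²) = 0.4.
Since it rolls without slipping, ω = v/R and KE = ½Mv² + ½Iω² = ½(1+k)Mv² = (7/10)Mv².
At the top the kinetic energy is zero, so (7/10)Mv₀² = Mgh.
Thus h = (1+k)v₀²/(2g) = 1.4 × 11.8² / (2 × 9.81) ≈ 9.94 m.

h ≈ 9.94 m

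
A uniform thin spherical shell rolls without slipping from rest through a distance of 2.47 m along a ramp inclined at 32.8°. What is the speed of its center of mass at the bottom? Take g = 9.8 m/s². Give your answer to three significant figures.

Here I = (2/3)MR², so the shape factor k = I/(MR²) = 2/3.
Pure rolling means v = ωR; then KE = ½Mv² + ½I(v/R)² = ½(1+k)Mv² = (5/6)Mv².
The vertical drop is h = L sinθ = 2.47 × sin32.8° = 1.338 m.
Energy conservation: Mgh = (5/6)Mv², so v = √(2gh/(1+k)) = √(2 × 9.8 × 1.338 / 1.667) ≈ 3.97 m/s.

v ≈ 3.97 m/s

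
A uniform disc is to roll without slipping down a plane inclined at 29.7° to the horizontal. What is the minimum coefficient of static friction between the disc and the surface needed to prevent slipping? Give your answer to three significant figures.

μ_min ≈ 0.190

The moment of inertia is (1/2)MR², giving k ≡ I/(MR²) = 0.5.
Translational: Mg sinθ − f = Ma. Rotational about the CM: fR = Iα = kMRa, so f = kMa.
These give a = g sinθ/(1+k) and the required friction f = kMg sinθ/(1+k).
With N = Mg cosθ, the no-slip condition f ≤ μN gives μ_min = f/N = k tanθ/(1+k).
μ_min = 0.5 × tan29.7° / 1.5 ≈ 0.190.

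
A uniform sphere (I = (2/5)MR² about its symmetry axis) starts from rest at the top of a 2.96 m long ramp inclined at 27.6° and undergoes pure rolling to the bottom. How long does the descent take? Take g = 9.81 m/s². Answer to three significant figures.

For this body I = (2/5)MR², i.e. k = I/(MR²) = 0.4.
Newton's second law down the slope: Mg sinθ − f = Ma. The torque equation fR = Iα (with α = a/R) gives f = kMa.
Hence a = g sinθ/(1+k) = 9.81×sin27.6°/1.4 = 3.246 m/s².
Starting from rest, L = ½at², so t = √(2L/a) = √(2×2.96/3.246) ≈ 1.35 s.

t ≈ 1.35 s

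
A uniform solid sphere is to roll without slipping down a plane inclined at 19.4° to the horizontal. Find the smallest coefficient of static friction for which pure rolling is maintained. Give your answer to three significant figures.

μ_min ≈ 0.101

For this body I = (2/5)MR², i.e. k = I/(MR²) = 0.4.
Newton's second law down the slope: Mg sinθ − f = Ma. The torque equation fR = Iα (with α = a/R) gives f = kMa.
These give a = g sinθ/(1+k) and the required friction f = kMg sinθ/(1+k).
With N = Mg cosθ, the no-slip condition f ≤ μN gives μ_min = f/N = k tanθ/(1+k).
μ_min = 0.4 × tan19.4° / 1.4 ≈ 0.101.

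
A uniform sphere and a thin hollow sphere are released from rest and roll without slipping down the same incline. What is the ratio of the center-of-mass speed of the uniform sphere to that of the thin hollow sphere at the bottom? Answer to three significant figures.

v_ratio ≈ 1.09

Each satisfies Mgh = ½(1+k)Mv² with k = I/(MR²), so v ∝ 1/√(1+k).
For the uniform sphere k = 0.4; for the thin hollow sphere k = 2/3.
v₁/v₂ = √((1+k₂)/(1+k₁)) = √(1.667/1.4) ≈ 1.09.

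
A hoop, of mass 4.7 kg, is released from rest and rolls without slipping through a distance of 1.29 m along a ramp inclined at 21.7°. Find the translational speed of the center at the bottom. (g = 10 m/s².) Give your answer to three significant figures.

With I = MR², the ratio k = I/(MR²) is 1.
Rolling without slipping gives ω = v/R, so the total kinetic energy is ½Mv² + ½Iω² = ½(1+k)Mv² = Mv².
The vertical drop is h = L sinθ = 1.29 × sin21.7° = 0.477 m.
Energy conservation: Mgh = Mv², so v = √(2gh/(1+k)) = √(2 × 10 × 0.477 / 2) ≈ 2.18 m/s.

v ≈ 2.18 m/s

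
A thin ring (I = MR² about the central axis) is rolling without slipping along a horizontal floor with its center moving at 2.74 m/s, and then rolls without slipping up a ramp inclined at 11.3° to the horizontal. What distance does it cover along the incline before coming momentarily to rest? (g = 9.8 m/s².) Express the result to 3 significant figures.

d ≈ 3.91 m

The moment of inertia is MR², giving k ≡ I/(MR²) = 1.
The rolling condition ω = v/R makes the rotational term ½I(v/R)² = ½kMv², so KE_total = ½(1+k)Mv² = Mv².
Setting this equal to Mgh gives the vertical rise h = (1+k)v₀²/(2g) = 2×2.74²/(2×9.8) = 0.7661 m.
Along the incline, d = h/sinθ = 0.7661/sin11.3° ≈ 3.91 m.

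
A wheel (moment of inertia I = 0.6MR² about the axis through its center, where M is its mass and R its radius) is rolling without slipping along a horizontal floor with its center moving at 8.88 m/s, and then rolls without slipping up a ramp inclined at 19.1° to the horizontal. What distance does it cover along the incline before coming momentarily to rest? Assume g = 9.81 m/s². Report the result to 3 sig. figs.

d ≈ 19.7 m

For this body I = 0.6MR², i.e. k = I/(MR²) = 0.6.
Rolling without slipping gives ω = v/R, so the total kinetic energy is ½Mv² + ½Iω² = ½(1+k)Mv² = (4/5)Mv².
Setting this equal to Mgh gives the vertical rise h = (1+k)v₀²/(2g) = 1.6×8.88²/(2×9.81) = 6.431 m.
Along the incline, d = h/sinθ = 6.431/sin19.1° ≈ 19.7 m.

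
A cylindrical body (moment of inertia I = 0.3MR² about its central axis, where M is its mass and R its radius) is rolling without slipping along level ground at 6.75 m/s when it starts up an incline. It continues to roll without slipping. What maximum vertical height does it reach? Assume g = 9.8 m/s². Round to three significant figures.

h ≈ 3.02 m

The moment of inertia is 0.3MR², giving k ≡ I/(MR²) = 0.3.
The rolling condition ω = v/R makes the rotational term ½I(v/R)² = ½kMv², so KE_total = ½(1+k)Mv² = (13/20)Mv².
At the top the kinetic energy is zero, so (13/20)Mv₀² = Mgh.
Thus h = (1+k)v₀²/(2g) = 1.3 × 6.75² / (2 × 9.8) ≈ 3.02 m.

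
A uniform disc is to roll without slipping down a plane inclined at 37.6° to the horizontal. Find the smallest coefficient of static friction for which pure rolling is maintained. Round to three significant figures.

The moment of inertia is (1/2)MR², giving k ≡ I/(MR²) = 0.5.
Newton's second law down the slope: Mg sinθ − f = Ma. The torque equation fR = Iα (with α = a/R) gives f = kMa.
These give a = g sinθ/(1+k) and the required friction f = kMg sinθ/(1+k).
With N = Mg cosθ, the no-slip condition f ≤ μN gives μ_min = f/N = k tanθ/(1+k).
μ_min = 0.5 × tan37.6° / 1.5 ≈ 0.257.

μ_min ≈ 0.257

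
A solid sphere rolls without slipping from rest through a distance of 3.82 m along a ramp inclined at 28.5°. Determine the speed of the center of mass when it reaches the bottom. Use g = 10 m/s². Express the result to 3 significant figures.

With I = (2/5)MR², the ratio k = I/(MR²) is 0.4.
The rolling condition ω = v/R makes the rotational term ½I(v/R)² = ½kMv², so KE_total = ½(1+k)Mv² = (7/10)Mv².
The vertical drop is h = L sinθ = 3.82 × sin28.5° = 1.823 m.
Setting Mgh = (7/10)Mv² gives v = √(2gh/(1+k)) = √(2·10·1.823/1.4) ≈ 5.10 m/s.

v ≈ 5.10 m/s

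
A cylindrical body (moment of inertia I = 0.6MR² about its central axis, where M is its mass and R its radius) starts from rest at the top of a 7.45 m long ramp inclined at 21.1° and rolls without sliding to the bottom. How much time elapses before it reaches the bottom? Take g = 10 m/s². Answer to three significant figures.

t ≈ 2.57 s

The moment of inertia is 0.6MR², giving k ≡ I/(MR²) = 0.6.
Along the incline Mg sinθ − f = Ma, and torque about the center fR = Iα = kMR²(a/R) gives f = kMa.
Hence a = g sinθ/(1+k) = 10×sin21.1°/1.6 = 2.25 m/s².
Starting from rest, L = ½at², so t = √(2L/a) = √(2×7.45/2.25) ≈ 2.57 s.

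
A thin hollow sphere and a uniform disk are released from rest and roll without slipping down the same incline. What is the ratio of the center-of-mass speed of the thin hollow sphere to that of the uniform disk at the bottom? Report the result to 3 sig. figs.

v_ratio ≈ 0.949

Each satisfies Mgh = ½(1+k)Mv² with k = I/(MR²), so v ∝ 1/√(1+k).
For the thin hollow sphere k = 2/3; for the uniform disk k = 0.5.
v₁/v₂ = √((1+k₂)/(1+k₁)) = √(1.5/1.667) ≈ 0.949.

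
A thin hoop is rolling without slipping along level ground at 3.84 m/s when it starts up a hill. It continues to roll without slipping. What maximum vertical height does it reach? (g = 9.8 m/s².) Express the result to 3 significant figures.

For this body I = MR², i.e. k = I/(MR²) = 1.
Since it rolls without slipping, ω = v/R and KE = ½Mv² + ½Iω² = ½(1+k)Mv² = Mv².
All of this converts to potential energy at the highest point: Mv₀² = Mgh.
Thus h = (1+k)v₀²/(2g) = 2 × 3.84² / (2 × 9.8) ≈ 1.50 m.

h ≈ 1.50 m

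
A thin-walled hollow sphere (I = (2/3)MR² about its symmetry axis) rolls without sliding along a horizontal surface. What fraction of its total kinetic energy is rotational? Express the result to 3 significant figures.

With I = (2/3)MR², the ratio k = I/(MR²) is 2/3.
Since ω = v/R, the translational part is ½Mv² and the rotational part is ½I(v/R)² = ½kMv²; the total is ½(1+k)Mv².
The rotational fraction is therefore k/(1+k) = (2/3)/1.667 ≈ 0.400.

fraction ≈ 0.400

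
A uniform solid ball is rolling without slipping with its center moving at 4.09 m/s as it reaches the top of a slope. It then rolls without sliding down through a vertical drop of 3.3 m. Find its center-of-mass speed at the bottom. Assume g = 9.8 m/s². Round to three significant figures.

v ≈ 7.93 m/s

For this body I = (2/5)MR², i.e. k = I/(MR²) = 0.4.
Rolling without slipping gives ω = v/R, so the total kinetic energy is ½Mv² + ½Iω² = ½(1+k)Mv² = (7/10)Mv².
Energy conservation: (7/10)Mv₀² + Mgh = (7/10)Mv², so v² = v₀² + 2gh/(1+k).
v = √(4.09² + 2×9.8×3.3/1.4) = √62.93 ≈ 7.93 m/s.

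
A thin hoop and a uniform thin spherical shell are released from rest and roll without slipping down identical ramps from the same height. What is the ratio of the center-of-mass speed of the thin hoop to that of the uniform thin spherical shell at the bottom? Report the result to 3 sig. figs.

Each satisfies Mgh = ½(1+k)Mv² with k = I/(MR²), so v ∝ 1/√(1+k).
For the thin hoop k = 1; for the uniform thin spherical shell k = 2/3.
v₁/v₂ = √((1+k₂)/(1+k₁)) = √(1.667/2) ≈ 0.913.

v_ratio ≈ 0.913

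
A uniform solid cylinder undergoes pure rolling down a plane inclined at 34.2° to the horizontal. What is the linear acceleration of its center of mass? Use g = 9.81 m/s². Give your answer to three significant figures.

a ≈ 3.68 m/s²

With I = (1/2)MR², the ratio k = I/(MR²) is 0.5.
Newton's second law down the slope: Mg sinθ − f = Ma. The torque equation fR = Iα (with α = a/R) gives f = kMa.
Eliminating f: Mg sinθ = (1+k)Ma, so a = g sinθ/(1+k) = 9.81 × sin34.2° / 1.5 ≈ 3.68 m/s².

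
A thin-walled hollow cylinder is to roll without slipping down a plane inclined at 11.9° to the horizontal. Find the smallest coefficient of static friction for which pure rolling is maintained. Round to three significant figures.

μ_min ≈ 0.105

Here I = MR², so the shape factor k = I/(MR²) = 1.
Translational: Mg sinθ − f = Ma. Rotational about the CM: fR = Iα = kMRa, so f = kMa.
These give a = g sinθ/(1+k) and the required friction f = kMg sinθ/(1+k).
With N = Mg cosθ, the no-slip condition f ≤ μN gives μ_min = f/N = k tanθ/(1+k).
μ_min = 1 × tan11.9° / 2 ≈ 0.105.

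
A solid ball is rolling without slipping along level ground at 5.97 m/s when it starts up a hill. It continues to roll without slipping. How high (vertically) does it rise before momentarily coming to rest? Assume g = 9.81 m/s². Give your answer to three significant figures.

For this body I = (2/5)MR², i.e. k = I/(MR²) = 0.4.
The rolling condition ω = v/R makes the rotational term ½I(v/R)² = ½kMv², so KE_total = ½(1+k)Mv² = (7/10)Mv².
All of this converts to potential energy at the highest point: (7/10)Mv₀² = Mgh.
Thus h = (1+k)v₀²/(2g) = 1.4 × 5.97² / (2 × 9.81) ≈ 2.54 m.

h ≈ 2.54 m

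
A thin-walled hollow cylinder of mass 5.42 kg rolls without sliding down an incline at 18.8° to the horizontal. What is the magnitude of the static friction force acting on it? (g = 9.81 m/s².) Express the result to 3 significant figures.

f ≈ 8.57 N

The moment of inertia is MR², giving k ≡ I/(MR²) = 1.
Along the incline Mg sinθ − f = Ma, and torque about the center fR = Iα = kMR²(a/R) gives f = kMa.
Combining, a = g sinθ/(1+k) and f = kMa = kMg sinθ/(1+k).
f = 1 × 5.42 × 9.81 × sin18.8° / 2 ≈ 8.57 N.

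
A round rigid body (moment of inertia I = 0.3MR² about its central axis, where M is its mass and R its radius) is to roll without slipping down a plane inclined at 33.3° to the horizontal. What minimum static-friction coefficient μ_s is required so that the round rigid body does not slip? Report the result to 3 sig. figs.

μ_min ≈ 0.152

For this body I = 0.3MR², i.e. k = I/(MR²) = 0.3.
Newton's second law down the slope: Mg sinθ − f = Ma. The torque equation fR = Iα (with α = a/R) gives f = kMa.
These give a = g sinθ/(1+k) and the required friction f = kMg sinθ/(1+k).
The normal force is N = Mg cosθ, so μ_min = f/N = k tanθ/(1+k).
μ_min = 0.3 × tan33.3° / 1.3 ≈ 0.152.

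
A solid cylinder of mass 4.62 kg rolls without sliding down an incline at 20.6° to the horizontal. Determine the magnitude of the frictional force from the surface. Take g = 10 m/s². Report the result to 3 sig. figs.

f ≈ 5.42 N

The moment of inertia is (1/2)MR², giving k ≡ I/(MR²) = 0.5.
Translational: Mg sinθ − f = Ma. Rotational about the CM: fR = Iα = kMRa, so f = kMa.
Combining, a = g sinθ/(1+k) and f = kMa = kMg sinθ/(1+k).
f = 0.5 × 4.62 × 10 × sin20.6° / 1.5 ≈ 5.42 N.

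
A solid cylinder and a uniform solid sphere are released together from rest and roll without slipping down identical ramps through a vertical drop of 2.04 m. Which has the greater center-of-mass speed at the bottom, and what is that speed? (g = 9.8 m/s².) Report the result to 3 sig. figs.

the uniform solid sphere, at v ≈ 5.34 m/s

For rolling without slipping, Mgh = ½(1+k)Mv² where k = I/(MR²), so v = √(2gh/(1+k)).
Solid cylinder: k = 0.5, giving v = √(2×9.8×2.04/1.5) = 5.163 m/s.
Uniform solid sphere: k = 0.4, giving v = √(2×9.8×2.04/1.4) = 5.344 m/s.
The smaller k wins: the uniform solid sphere, at ≈ 5.34 m/s.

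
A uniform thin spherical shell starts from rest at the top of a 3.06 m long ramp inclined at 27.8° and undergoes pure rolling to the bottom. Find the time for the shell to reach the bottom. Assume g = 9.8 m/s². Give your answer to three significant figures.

t ≈ 1.49 s

For this body I = (2/3)MR², i.e. k = I/(MR²) = 2/3.
Along the incline Mg sinθ − f = Ma, and torque about the center fR = Iα = kMR²(a/R) gives f = kMa.
Hence a = g sinθ/(1+k) = 9.8×sin27.8°/1.667 = 2.742 m/s².
Starting from rest, L = ½at², so t = √(2L/a) = √(2×3.06/2.742) ≈ 1.49 s.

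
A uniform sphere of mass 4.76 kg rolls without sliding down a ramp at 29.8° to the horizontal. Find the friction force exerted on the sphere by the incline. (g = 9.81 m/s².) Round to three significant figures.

f ≈ 6.63 N

With I = (2/5)MR², the ratio k = I/(MR²) is 0.4.
Newton's second law down the slope: Mg sinθ − f = Ma. The torque equation fR = Iα (with α = a/R) gives f = kMa.
Combining, a = g sinθ/(1+k) and f = kMa = kMg sinθ/(1+k).
f = 0.4 × 4.76 × 9.81 × sin29.8° / 1.4 ≈ 6.63 N.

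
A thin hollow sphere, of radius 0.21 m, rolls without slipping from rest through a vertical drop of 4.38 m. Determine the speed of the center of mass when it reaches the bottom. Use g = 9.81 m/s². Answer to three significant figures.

v ≈ 7.18 m/s

For this body I = (2/3)MR², i.e. k = I/(MR²) = 2/3.
Since it rolls without slipping, ω = v/R and KE = ½Mv² + ½Iω² = ½(1+k)Mv² = (5/6)Mv².
Energy conservation: Mgh = (5/6)Mv², so v = √(2gh/(1+k)) = √(2 × 9.81 × 4.38 / 1.667) ≈ 7.18 m/s.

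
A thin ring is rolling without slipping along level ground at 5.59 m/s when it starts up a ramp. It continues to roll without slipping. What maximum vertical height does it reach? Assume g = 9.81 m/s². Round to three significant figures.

Here I = MR², so the shape factor k = I/(MR²) = 1.
The rolling condition ω = v/R makes the rotational term ½I(v/R)² = ½kMv², so KE_total = ½(1+k)Mv² = Mv².
At the top the kinetic energy is zero, so Mv₀² = Mgh.
Thus h = (1+k)v₀²/(2g) = 2 × 5.59² / (2 × 9.81) ≈ 3.19 m.

h ≈ 3.19 m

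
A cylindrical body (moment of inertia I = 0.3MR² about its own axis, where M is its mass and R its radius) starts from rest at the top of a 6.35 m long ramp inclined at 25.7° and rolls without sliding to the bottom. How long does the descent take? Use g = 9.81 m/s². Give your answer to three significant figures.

t ≈ 1.97 s

With I = 0.3MR², the ratio k = I/(MR²) is 0.3.
Along the incline Mg sinθ − f = Ma, and torque about the center fR = Iα = kMR²(a/R) gives f = kMa.
Hence a = g sinθ/(1+k) = 9.81×sin25.7°/1.3 = 3.272 m/s².
With constant a from rest, t = √(2L/a) = √(2·6.35/3.272) ≈ 1.97 s.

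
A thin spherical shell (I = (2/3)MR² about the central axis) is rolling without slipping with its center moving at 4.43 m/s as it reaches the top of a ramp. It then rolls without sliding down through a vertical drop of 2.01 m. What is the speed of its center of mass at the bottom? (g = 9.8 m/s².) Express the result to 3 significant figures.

With I = (2/3)MR², the ratio k = I/(MR²) is 2/3.
Pure rolling means v = ωR; then KE = ½Mv² + ½I(v/R)² = ½(1+k)Mv² = (5/6)Mv².
Conserving energy between top and bottom: (5/6)Mv² = (5/6)Mv₀² + Mgh, hence v² = v₀² + 2gh/(1+k).
v = √(4.43² + 2×9.8×2.01/1.667) = √43.26 ≈ 6.58 m/s.

v ≈ 6.58 m/s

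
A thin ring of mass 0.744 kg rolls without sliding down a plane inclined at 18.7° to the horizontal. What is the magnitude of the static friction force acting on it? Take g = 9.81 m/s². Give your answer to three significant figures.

f ≈ 1.17 N

The moment of inertia is MR², giving k ≡ I/(MR²) = 1.
Along the incline Mg sinθ − f = Ma, and torque about the center fR = Iα = kMR²(a/R) gives f = kMa.
Combining, a = g sinθ/(1+k) and f = kMa = kMg sinθ/(1+k).
f = 1 × 0.744 × 9.81 × sin18.7° / 2 ≈ 1.17 N.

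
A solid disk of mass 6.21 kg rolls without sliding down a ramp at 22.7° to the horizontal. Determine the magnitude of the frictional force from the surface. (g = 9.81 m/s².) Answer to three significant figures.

f ≈ 7.84 N

For this body I = (1/2)MR², i.e. k = I/(MR²) = 0.5.
Along the incline Mg sinθ − f = Ma, and torque about the center fR = Iα = kMR²(a/R) gives f = kMa.
Combining, a = g sinθ/(1+k) and f = kMa = kMg sinθ/(1+k).
f = 0.5 × 6.21 × 9.81 × sin22.7° / 1.5 ≈ 7.84 N.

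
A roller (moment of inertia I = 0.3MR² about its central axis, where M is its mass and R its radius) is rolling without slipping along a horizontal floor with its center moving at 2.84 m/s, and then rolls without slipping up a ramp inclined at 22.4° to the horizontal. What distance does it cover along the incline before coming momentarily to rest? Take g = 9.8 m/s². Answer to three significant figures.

Here I = 0.3MR², so the shape factor k = I/(MR²) = 0.3.
Pure rolling means v = ωR; then KE = ½Mv² + ½I(v/R)² = ½(1+k)Mv² = (13/20)Mv².
Setting this equal to Mgh gives the vertical rise h = (1+k)v₀²/(2g) = 1.3×2.84²/(2×9.8) = 0.535 m.
Along the incline, d = h/sinθ = 0.535/sin22.4° ≈ 1.40 m.

d ≈ 1.40 m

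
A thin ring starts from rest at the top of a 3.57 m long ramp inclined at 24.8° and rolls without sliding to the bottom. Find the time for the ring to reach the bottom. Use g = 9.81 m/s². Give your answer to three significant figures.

With I = MR², the ratio k = I/(MR²) is 1.
Newton's second law down the slope: Mg sinθ − f = Ma. The torque equation fR = Iα (with α = a/R) gives f = kMa.
Hence a = g sinθ/(1+k) = 9.81×sin24.8°/2 = 2.057 m/s².
With constant a from rest, t = √(2L/a) = √(2·3.57/2.057) ≈ 1.86 s.

t ≈ 1.86 s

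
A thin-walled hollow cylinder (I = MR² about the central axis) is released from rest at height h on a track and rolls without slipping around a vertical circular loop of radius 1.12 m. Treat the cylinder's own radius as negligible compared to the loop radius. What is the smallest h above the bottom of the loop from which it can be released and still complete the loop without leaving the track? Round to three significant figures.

h_min ≈ 3.36 m

Here I = MR², so the shape factor k = I/(MR²) = 1.
At the top of the loop, the minimum-contact condition is Mg = Mv_top²/r, so v_top² = gr.
With ω = v/R, the kinetic energy at speed v is ½(1+k)Mv² = Mv².
Energy conservation from release (height h) to the top (height 2r): Mgh = Mg(2r) + M·gr.
Thus h_min = 2r + (1+k)r/2 = r(2 + 2/2) = 1.12 × 3 ≈ 3.36 m.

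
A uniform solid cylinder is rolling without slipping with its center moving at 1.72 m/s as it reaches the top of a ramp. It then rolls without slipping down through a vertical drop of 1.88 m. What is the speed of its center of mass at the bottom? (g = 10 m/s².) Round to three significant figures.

v ≈ 5.29 m/s

Here I = (1/2)MR², so the shape factor k = I/(MR²) = 0.5.
Pure rolling means v = ωR; then KE = ½Mv² + ½I(v/R)² = ½(1+k)Mv² = (3/4)Mv².
Energy conservation: (3/4)Mv₀² + Mgh = (3/4)Mv², so v² = v₀² + 2gh/(1+k).
v = √(1.72² + 2×10×1.88/1.5) = √28.03 ≈ 5.29 m/s.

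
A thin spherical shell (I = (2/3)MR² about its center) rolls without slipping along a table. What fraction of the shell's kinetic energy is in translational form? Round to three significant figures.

With I = (2/3)MR², the ratio k = I/(MR²) is 2/3.
Since ω = v/R, the translational part is ½Mv² and the rotational part is ½I(v/R)² = ½kMv²; the total is ½(1+k)Mv².
The translational fraction is therefore 1/(1+k) = 1/1.667 ≈ 0.600.

fraction ≈ 0.600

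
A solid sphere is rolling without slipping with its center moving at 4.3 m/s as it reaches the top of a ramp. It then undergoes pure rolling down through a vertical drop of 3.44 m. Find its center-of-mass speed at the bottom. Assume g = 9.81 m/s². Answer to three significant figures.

v ≈ 8.17 m/s

The moment of inertia is (2/5)MR², giving k ≡ I/(MR²) = 0.4.
Rolling without slipping gives ω = v/R, so the total kinetic energy is ½Mv² + ½Iω² = ½(1+k)Mv² = (7/10)Mv².
Energy conservation: (7/10)Mv₀² + Mgh = (7/10)Mv², so v² = v₀² + 2gh/(1+k).
v = √(4.3² + 2×9.81×3.44/1.4) = √66.7 ≈ 8.17 m/s.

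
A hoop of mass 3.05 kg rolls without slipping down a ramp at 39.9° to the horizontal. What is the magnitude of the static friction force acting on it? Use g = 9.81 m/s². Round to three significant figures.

Here I = MR², so the shape factor k = I/(MR²) = 1.
Newton's second law down the slope: Mg sinθ − f = Ma. The torque equation fR = Iα (with α = a/R) gives f = kMa.
Combining, a = g sinθ/(1+k) and f = kMa = kMg sinθ/(1+k).
f = 1 × 3.05 × 9.81 × sin39.9° / 2 ≈ 9.60 N.

f ≈ 9.60 N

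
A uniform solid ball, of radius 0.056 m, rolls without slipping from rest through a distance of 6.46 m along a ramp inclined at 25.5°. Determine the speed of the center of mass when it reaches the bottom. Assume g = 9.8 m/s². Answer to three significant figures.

v ≈ 6.24 m/s

Here I = (2/5)MR², so the shape factor k = I/(MR²) = 0.4.
Rolling without slipping gives ω = v/R, so the total kinetic energy is ½Mv² + ½Iω² = ½(1+k)Mv² = (7/10)Mv².
The vertical drop is h = L sinθ = 6.46 × sin25.5° = 2.781 m.
Setting Mgh = (7/10)Mv² gives v = √(2gh/(1+k)) = √(2·9.8·2.781/1.4) ≈ 6.24 m/s.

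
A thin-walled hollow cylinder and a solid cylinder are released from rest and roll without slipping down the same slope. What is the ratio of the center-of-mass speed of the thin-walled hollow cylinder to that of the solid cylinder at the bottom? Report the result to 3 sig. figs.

Each satisfies Mgh = ½(1+k)Mv² with k = I/(MR²), so v ∝ 1/√(1+k).
For the thin-walled hollow cylinder k = 1; for the solid cylinder k = 0.5.
v₁/v₂ = √((1+k₂)/(1+k₁)) = √(1.5/2) ≈ 0.866.

v_ratio ≈ 0.866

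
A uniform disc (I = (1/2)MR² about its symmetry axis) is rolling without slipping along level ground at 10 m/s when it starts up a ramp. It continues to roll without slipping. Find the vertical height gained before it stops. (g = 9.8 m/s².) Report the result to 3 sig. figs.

h ≈ 7.65 m

Here I = (1/2)MR², so the shape factor k = I/(MR²) = 0.5.
Since it rolls without slipping, ω = v/R and KE = ½Mv² + ½Iω² = ½(1+k)Mv² = (3/4)Mv².
All of this converts to potential energy at the highest point: (3/4)Mv₀² = Mgh.
Thus h = (1+k)v₀²/(2g) = 1.5 × 10² / (2 × 9.8) ≈ 7.65 m.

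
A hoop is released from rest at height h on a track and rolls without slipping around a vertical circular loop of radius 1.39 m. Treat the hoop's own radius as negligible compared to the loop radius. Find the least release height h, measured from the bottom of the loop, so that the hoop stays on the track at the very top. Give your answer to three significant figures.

h_min ≈ 4.17 m

For this body I = MR², i.e. k = I/(MR²) = 1.
At the top, contact is just lost when gravity alone supplies the centripetal force: Mg = Mv_top²/r, i.e. v_top² = gr.
With ω = v/R, the kinetic energy at speed v is ½(1+k)Mv² = Mv².
Energy conservation from release (height h) to the top (height 2r): Mgh = Mg(2r) + M·gr.
Thus h_min = 2r + (1+k)r/2 = r(2 + 2/2) = 1.39 × 3 ≈ 4.17 m.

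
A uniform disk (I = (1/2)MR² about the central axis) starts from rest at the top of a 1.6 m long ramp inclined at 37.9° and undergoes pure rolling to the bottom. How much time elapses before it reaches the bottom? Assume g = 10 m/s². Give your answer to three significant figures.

With I = (1/2)MR², the ratio k = I/(MR²) is 0.5.
Newton's second law down the slope: Mg sinθ − f = Ma. The torque equation fR = Iα (with α = a/R) gives f = kMa.
Hence a = g sinθ/(1+k) = 10×sin37.9°/1.5 = 4.095 m/s².
With constant a from rest, t = √(2L/a) = √(2·1.6/4.095) ≈ 0.884 s.

t ≈ 0.884 s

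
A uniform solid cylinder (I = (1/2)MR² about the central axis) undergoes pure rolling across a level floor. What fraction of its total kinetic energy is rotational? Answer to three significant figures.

The moment of inertia is (1/2)MR², giving k ≡ I/(MR²) = 0.5.
With ω = v/R, KE_trans = ½Mv² and KE_rot = ½Iω² = ½kMv², so KE_total = ½(1+k)Mv².
The rotational fraction is therefore k/(1+k) = 0.5/1.5 ≈ 0.333.

fraction ≈ 0.333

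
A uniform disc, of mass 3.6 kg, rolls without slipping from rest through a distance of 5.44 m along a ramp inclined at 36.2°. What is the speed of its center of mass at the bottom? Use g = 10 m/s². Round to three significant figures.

For this body I = (1/2)MR², i.e. k = I/(MR²) = 0.5.
Since it rolls without slipping, ω = v/R and KE = ½Mv² + ½Iω² = ½(1+k)Mv² = (3/4)Mv².
The vertical drop is h = L sinθ = 5.44 × sin36.2° = 3.213 m.
Setting Mgh = (3/4)Mv² gives v = √(2gh/(1+k)) = √(2·10·3.213/1.5) ≈ 6.55 m/s.

v ≈ 6.55 m/s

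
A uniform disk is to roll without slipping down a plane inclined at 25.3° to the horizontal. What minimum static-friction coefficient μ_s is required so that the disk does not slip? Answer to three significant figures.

With I = (1/2)MR², the ratio k = I/(MR²) is 0.5.
Newton's second law down the slope: Mg sinθ − f = Ma. The torque equation fR = Iα (with α = a/R) gives f = kMa.
These give a = g sinθ/(1+k) and the required friction f = kMg sinθ/(1+k).
With N = Mg cosθ, the no-slip condition f ≤ μN gives μ_min = f/N = k tanθ/(1+k).
μ_min = 0.5 × tan25.3° / 1.5 ≈ 0.158.

μ_min ≈ 0.158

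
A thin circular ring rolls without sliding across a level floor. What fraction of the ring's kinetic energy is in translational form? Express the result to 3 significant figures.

fraction ≈ 0.500

With I = MR², the ratio k = I/(MR²) is 1.
Since ω = v/R, the translational part is ½Mv² and the rotational part is ½I(v/R)² = ½kMv²; the total is ½(1+k)Mv².
The translational fraction is therefore 1/(1+k) = 1/2 ≈ 0.500.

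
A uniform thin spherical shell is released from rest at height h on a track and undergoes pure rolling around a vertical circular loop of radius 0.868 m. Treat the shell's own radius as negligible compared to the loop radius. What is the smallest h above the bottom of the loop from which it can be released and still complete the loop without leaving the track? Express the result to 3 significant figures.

h_min ≈ 2.46 m

With I = (2/3)MR², the ratio k = I/(MR²) is 2/3.
At the top, contact is just lost when gravity alone supplies the centripetal force: Mg = Mv_top²/r, i.e. v_top² = gr.
With ω = v/R, the kinetic energy at speed v is ½(1+k)Mv² = (5/6)Mv².
Energy conservation from release (height h) to the top (height 2r): Mgh = Mg(2r) + (5/6)M·gr.
Thus h_min = 2r + (1+k)r/2 = r(2 + 1.667/2) = 0.868 × 2.833 ≈ 2.46 m.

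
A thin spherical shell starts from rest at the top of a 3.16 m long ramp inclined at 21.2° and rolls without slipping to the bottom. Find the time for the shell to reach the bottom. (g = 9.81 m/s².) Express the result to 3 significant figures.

Here I = (2/3)MR², so the shape factor k = I/(MR²) = 2/3.
Along the incline Mg sinθ − f = Ma, and torque about the center fR = Iα = kMR²(a/R) gives f = kMa.
Hence a = g sinθ/(1+k) = 9.81×sin21.2°/1.667 = 2.129 m/s².
With constant a from rest, t = √(2L/a) = √(2·3.16/2.129) ≈ 1.72 s.

t ≈ 1.72 s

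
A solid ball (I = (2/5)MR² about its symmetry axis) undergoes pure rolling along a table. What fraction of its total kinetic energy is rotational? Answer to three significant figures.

fraction ≈ 0.286

Here I = (2/5)MR², so the shape factor k = I/(MR²) = 0.4.
Since ω = v/R, the translational part is ½Mv² and the rotational part is ½I(v/R)² = ½kMv²; the total is ½(1+k)Mv².
The rotational fraction is therefore k/(1+k) = 0.4/1.4 ≈ 0.286.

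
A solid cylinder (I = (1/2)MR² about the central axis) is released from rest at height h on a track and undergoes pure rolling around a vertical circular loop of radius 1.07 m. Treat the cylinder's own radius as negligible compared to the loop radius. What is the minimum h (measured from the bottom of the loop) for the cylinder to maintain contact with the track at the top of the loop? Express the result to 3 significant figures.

The moment of inertia is (1/2)MR², giving k ≡ I/(MR²) = 0.5.
At the top, contact is just lost when gravity alone supplies the centripetal force: Mg = Mv_top²/r, i.e. v_top² = gr.
With ω = v/R, the kinetic energy at speed v is ½(1+k)Mv² = (3/4)Mv².
Energy conservation from release (height h) to the top (height 2r): Mgh = Mg(2r) + (3/4)M·gr.
Thus h_min = 2r + (1+k)r/2 = r(2 + 1.5/2) = 1.07 × 2.75 ≈ 2.94 m.

h_min ≈ 2.94 m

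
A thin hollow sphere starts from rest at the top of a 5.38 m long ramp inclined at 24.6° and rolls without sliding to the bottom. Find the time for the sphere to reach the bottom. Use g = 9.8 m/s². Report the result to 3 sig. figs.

t ≈ 2.10 s

Here I = (2/3)MR², so the shape factor k = I/(MR²) = 2/3.
Along the incline Mg sinθ − f = Ma, and torque about the center fR = Iα = kMR²(a/R) gives f = kMa.
Hence a = g sinθ/(1+k) = 9.8×sin24.6°/1.667 = 2.448 m/s².
With constant a from rest, t = √(2L/a) = √(2·5.38/2.448) ≈ 2.10 s.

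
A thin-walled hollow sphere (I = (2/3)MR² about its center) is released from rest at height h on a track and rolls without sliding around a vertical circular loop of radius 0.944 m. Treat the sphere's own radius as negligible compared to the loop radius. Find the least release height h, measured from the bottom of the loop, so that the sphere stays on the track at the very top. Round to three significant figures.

h_min ≈ 2.67 m

Here I = (2/3)MR², so the shape factor k = I/(MR²) = 2/3.
At the top, contact is just lost when gravity alone supplies the centripetal force: Mg = Mv_top²/r, i.e. v_top² = gr.
With ω = v/R, the kinetic energy at speed v is ½(1+k)Mv² = (5/6)Mv².
Energy conservation from release (height h) to the top (height 2r): Mgh = Mg(2r) + (5/6)M·gr.
Thus h_min = 2r + (1+k)r/2 = r(2 + 1.667/2) = 0.944 × 2.833 ≈ 2.67 m.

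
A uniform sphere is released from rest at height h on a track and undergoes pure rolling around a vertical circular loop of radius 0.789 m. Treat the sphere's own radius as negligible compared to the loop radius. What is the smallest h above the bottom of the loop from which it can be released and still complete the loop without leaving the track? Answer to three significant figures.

h_min ≈ 2.13 m

Here I = (2/5)MR², so the shape factor k = I/(MR²) = 0.4.
At the top, contact is just lost when gravity alone supplies the centripetal force: Mg = Mv_top²/r, i.e. v_top² = gr.
With ω = v/R, the kinetic energy at speed v is ½(1+k)Mv² = (7/10)Mv².
Energy conservation from release (height h) to the top (height 2r): Mgh = Mg(2r) + (7/10)M·gr.
Thus h_min = 2r + (1+k)r/2 = r(2 + 1.4/2) = 0.789 × 2.7 ≈ 2.13 m.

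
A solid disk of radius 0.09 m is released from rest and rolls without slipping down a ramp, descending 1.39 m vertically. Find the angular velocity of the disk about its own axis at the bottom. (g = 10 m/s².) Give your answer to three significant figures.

With I = (1/2)MR², the ratio k = I/(MR²) is 0.5.
Pure rolling means v = ωR; then KE = ½Mv² + ½I(v/R)² = ½(1+k)Mv² = (3/4)Mv².
Energy conservation Mgh = ½(1+k)Mv² gives v = √(2gh/(1+k)) = √(2 × 10 × 1.39 / 1.5) = 4.305 m/s.
The angular speed follows from ω = v/R = 4.305/0.09 ≈ 47.8 rad/s.

ω ≈ 47.8 rad/s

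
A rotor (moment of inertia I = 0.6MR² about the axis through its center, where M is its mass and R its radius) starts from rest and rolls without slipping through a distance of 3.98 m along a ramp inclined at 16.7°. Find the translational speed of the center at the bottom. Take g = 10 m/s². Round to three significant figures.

With I = 0.6MR², the ratio k = I/(MR²) is 0.6.
The rolling condition ω = v/R makes the rotational term ½I(v/R)² = ½kMv², so KE_total = ½(1+k)Mv² = (4/5)Mv².
The vertical drop is h = L sinθ = 3.98 × sin16.7° = 1.144 m.
Setting Mgh = (4/5)Mv² gives v = √(2gh/(1+k)) = √(2·10·1.144/1.6) ≈ 3.78 m/s.

v ≈ 3.78 m/s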